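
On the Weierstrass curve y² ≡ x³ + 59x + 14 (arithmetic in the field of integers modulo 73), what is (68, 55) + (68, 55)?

(2, 40)

tangent at (68, 55): λ = (3·68² + 59)/(2·55) ≡ 61/37. 37⁻¹ ≡ 2 (mod 73), so λ ≡ 61·2 ≡ 49.
  x = λ² - 68 - 68 = 2401 - 136 ≡ 2; y = λ·(68 - 2) - 55 ≡ 40. → (2, 40)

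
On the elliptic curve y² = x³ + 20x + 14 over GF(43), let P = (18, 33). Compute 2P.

tangent at (18, 33): λ = (3·18² + 20)/(2·33) ≡ 3/23. 23⁻¹ ≡ 15 (mod 43) since 23·15 = 345 ≡ 1, so λ ≡ 3·15 ≡ 2.
  x = λ² - 18 - 18 = 4 - 36 ≡ 11; y = λ·(18 - 11) - 33 ≡ 24. → (11, 24)

(11, 24)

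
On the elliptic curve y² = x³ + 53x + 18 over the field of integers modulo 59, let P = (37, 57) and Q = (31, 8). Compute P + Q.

(20, 13)

(37, 57) + (31, 8). λ = (8 - 57)/(31 - 37) ≡ 10/53 mod 59. 53⁻¹ ≡ 49 (mod 59) since 53·49 = 2597 ≡ 1, so λ ≡ 18.
  x = λ² - 37 - 31 = 324 - 68 ≡ 20; y = λ·(37 - 20) - 57 ≡ 13. → (20, 13)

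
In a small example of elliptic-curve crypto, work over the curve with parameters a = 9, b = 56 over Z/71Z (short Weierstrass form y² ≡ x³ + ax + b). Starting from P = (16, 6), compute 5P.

(37, 8)

Repeated addition: build up to 5P.
2P: tangent at (16, 6): λ = (3·16² + 9)/(2·6) ≡ 67/12. 12⁻¹ ≡ 6 (mod 71), so λ ≡ 67·6 ≡ 47.
  x = λ² - 16 - 16 = 2209 - 32 ≡ 47; y = λ·(16 - 47) - 6 ≡ 28. → (47, 28)
3P: (47, 28) + (16, 6). λ = (6 - 28)/(16 - 47) ≡ 49/40 mod 71. 40⁻¹ ≡ 16 (mod 71) since 40·16 = 640 ≡ 1, so λ ≡ 3.
  x = λ² - 47 - 16 = 9 - 63 ≡ 17; y = λ·(47 - 17) - 28 ≡ 62. → (17, 62)
4P: (17, 62) + (16, 6). λ = (6 - 62)/(16 - 17) ≡ 15/70 mod 71. 70⁻¹ ≡ 70 (mod 71), so λ ≡ 56.
  x = λ² - 17 - 16 = 3136 - 33 ≡ 50; y = λ·(17 - 50) - 62 ≡ 7. → (50, 7)
5P: (50, 7) + (16, 6). λ = (6 - 7)/(16 - 50) ≡ 70/37 mod 71. 37⁻¹ ≡ 48 (mod 71) since 37·48 = 1776 ≡ 1, so λ ≡ 23.
  x = λ² - 50 - 16 = 529 - 66 ≡ 37; y = λ·(50 - 37) - 7 ≡ 8. → (37, 8)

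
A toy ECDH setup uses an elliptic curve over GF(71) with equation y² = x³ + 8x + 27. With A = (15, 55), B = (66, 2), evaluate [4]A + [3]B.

First 4A:
Double-and-add on 4 = (100)₂. Start with A = (15, 55) for the leading 1-bit.
double: tangent at (15, 55): λ = (3·15² + 8)/(2·55) ≡ 44/39. 39⁻¹ ≡ 51 (mod 71), so λ ≡ 44·51 ≡ 43.
  x = λ² - 15 - 15 = 1849 - 30 ≡ 44; y = λ·(15 - 44) - 55 ≡ 47. → (44, 47)
double: tangent at (44, 47): λ = (3·44² + 8)/(2·47) ≡ 65/23. 23⁻¹ ≡ 34 (mod 71) since 23·34 = 782 ≡ 1, so λ ≡ 65·34 ≡ 9.
  x = λ² - 44 - 44 = 81 - 88 ≡ 64; y = λ·(44 - 64) - 47 ≡ 57. → (64, 57)
4A = (64, 57).
Next 3B:
Repeated addition: build up to 3B.
2B: tangent at (66, 2): λ = (3·66² + 8)/(2·2) ≡ 12/4. 4⁻¹ ≡ 18 (mod 71), so λ ≡ 12·18 ≡ 3.
  x = λ² - 66 - 66 = 9 - 132 ≡ 19; y = λ·(66 - 19) - 2 ≡ 68. → (19, 68)
3B: (19, 68) + (66, 2). λ = (2 - 68)/(66 - 19) ≡ 5/47 mod 71. 47⁻¹ ≡ 68 (mod 71), so λ ≡ 56.
  x = λ² - 19 - 66 = 3136 - 85 ≡ 69; y = λ·(19 - 69) - 68 ≡ 43. → (69, 43)
3B = (69, 43).
Finally 4A + 3B:
(64, 57) + (69, 43). λ = (43 - 57)/(69 - 64) ≡ 57/5 mod 71. 5⁻¹ ≡ 57 (mod 71), so λ ≡ 54.
  x = λ² - 64 - 69 = 2916 - 133 ≡ 14; y = λ·(64 - 14) - 57 ≡ 16. → (14, 16)

(14, 16)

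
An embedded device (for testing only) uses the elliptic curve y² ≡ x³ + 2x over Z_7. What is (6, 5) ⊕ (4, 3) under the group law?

(6, 5) + (4, 3). λ = (3 - 5)/(4 - 6) ≡ 5/5 mod 7. 5⁻¹ ≡ 3 (mod 7), so λ ≡ 1.
  x = λ² - 6 - 4 = 1 - 10 ≡ 5; y = λ·(6 - 5) - 5 ≡ 3. → (5, 3)

(5, 3)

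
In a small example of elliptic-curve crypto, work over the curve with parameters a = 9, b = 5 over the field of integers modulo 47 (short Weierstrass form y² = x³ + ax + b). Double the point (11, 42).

tangent at (11, 42): λ = (3·11² + 9)/(2·42) ≡ 43/37. 37⁻¹ ≡ 14 (mod 47), so λ ≡ 43·14 ≡ 38.
  x = λ² - 11 - 11 = 1444 - 22 ≡ 12; y = λ·(11 - 12) - 42 ≡ 14. → (12, 14)

(12, 14)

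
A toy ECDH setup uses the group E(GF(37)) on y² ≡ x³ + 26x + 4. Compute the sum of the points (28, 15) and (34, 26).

(2, 8)

(28, 15) + (34, 26). λ = (26 - 15)/(34 - 28) ≡ 11/6 mod 37. 6⁻¹ ≡ 31 (mod 37), so λ ≡ 8.
  x = λ² - 28 - 34 = 64 - 62 ≡ 2; y = λ·(28 - 2) - 15 ≡ 8. → (2, 8)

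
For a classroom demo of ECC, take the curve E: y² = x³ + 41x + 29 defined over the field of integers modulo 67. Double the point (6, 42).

(37, 41)

tangent at (6, 42): λ = (3·6² + 41)/(2·42) ≡ 15/17. 17⁻¹ ≡ 4 (mod 67) since 17·4 = 68 ≡ 1, so λ ≡ 15·4 ≡ 60.
  x = λ² - 6 - 6 = 3600 - 12 ≡ 37; y = λ·(6 - 37) - 42 ≡ 41. → (37, 41)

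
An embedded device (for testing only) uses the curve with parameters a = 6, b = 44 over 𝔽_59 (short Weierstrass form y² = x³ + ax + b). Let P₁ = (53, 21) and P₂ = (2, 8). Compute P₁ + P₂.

(53, 21) + (2, 8). λ = (8 - 21)/(2 - 53) ≡ 46/8 mod 59. 8⁻¹ ≡ 37 (mod 59), so λ ≡ 50.
  x = λ² - 53 - 2 = 2500 - 55 ≡ 26; y = λ·(53 - 26) - 21 ≡ 31. → (26, 31)

(26, 31)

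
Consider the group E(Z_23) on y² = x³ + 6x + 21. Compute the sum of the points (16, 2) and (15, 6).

(8, 12)

(16, 2) + (15, 6). λ = (6 - 2)/(15 - 16) ≡ 4/22 mod 23. 22⁻¹ ≡ 22 (mod 23), so λ ≡ 19.
  x = λ² - 16 - 15 = 361 - 31 ≡ 8; y = λ·(16 - 8) - 2 ≡ 12. → (8, 12)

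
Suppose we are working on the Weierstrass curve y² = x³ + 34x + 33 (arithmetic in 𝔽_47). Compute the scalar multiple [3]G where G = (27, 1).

Repeated addition: build up to 3G.
2G: tangent at (27, 1): λ = (3·27² + 34)/(2·1) ≡ 12/2. 2⁻¹ ≡ 24 (mod 47) since 2·24 = 48 ≡ 1, so λ ≡ 12·24 ≡ 6.
  x = λ² - 27 - 27 = 36 - 54 ≡ 29; y = λ·(27 - 29) - 1 ≡ 34. → (29, 34)
3G: (29, 34) + (27, 1). λ = (1 - 34)/(27 - 29) ≡ 14/45 mod 47. 45⁻¹ ≡ 23 (mod 47), so λ ≡ 40.
  x = λ² - 29 - 27 = 1600 - 56 ≡ 40; y = λ·(29 - 40) - 34 ≡ 43. → (40, 43)

(40, 43)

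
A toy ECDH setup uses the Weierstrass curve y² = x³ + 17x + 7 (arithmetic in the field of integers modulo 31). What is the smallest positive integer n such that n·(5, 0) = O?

2P: (5, 0) + (5, 0): same x and y₁ ≡ -y₂, so the sum is O.
2P = O, so the order is 2.

2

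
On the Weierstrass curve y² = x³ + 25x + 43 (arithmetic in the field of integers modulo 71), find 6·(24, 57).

(5, 3)

Write Q = (24, 57).
Double-and-add on 6 = (110)₂. Start with Q = (24, 57) for the leading 1-bit.
double: tangent at (24, 57): λ = (3·24² + 25)/(2·57) ≡ 49/43. 43⁻¹ ≡ 38 (mod 71), so λ ≡ 49·38 ≡ 16.
  x = λ² - 24 - 24 = 256 - 48 ≡ 66; y = λ·(24 - 66) - 57 ≡ 52. → (66, 52)
add Q: (66, 52) + (24, 57). λ = (57 - 52)/(24 - 66) ≡ 5/29 mod 71. 29⁻¹ ≡ 49 (mod 71) since 29·49 = 1421 ≡ 1, so λ ≡ 32.
  x = λ² - 66 - 24 = 1024 - 90 ≡ 11; y = λ·(66 - 11) - 52 ≡ 4. → (11, 4)
double: tangent at (11, 4): λ = (3·11² + 25)/(2·4) ≡ 33/8. 8⁻¹ ≡ 9 (mod 71) since 8·9 = 72 ≡ 1, so λ ≡ 33·9 ≡ 13.
  x = λ² - 11 - 11 = 169 - 22 ≡ 5; y = λ·(11 - 5) - 4 ≡ 3. → (5, 3)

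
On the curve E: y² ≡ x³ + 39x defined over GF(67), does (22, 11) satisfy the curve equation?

no

y² = 11² ≡ 54; x³ + 39x + 0 = 11506 ≡ 49 (mod 67). 54 ≠ 49.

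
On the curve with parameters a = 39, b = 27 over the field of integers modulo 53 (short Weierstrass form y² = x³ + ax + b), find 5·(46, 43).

Write P = (46, 43).
Repeated addition: build up to 5P.
2P: tangent at (46, 43): λ = (3·46² + 39)/(2·43) ≡ 27/33. 33⁻¹ ≡ 45 (mod 53) since 33·45 = 1485 ≡ 1, so λ ≡ 27·45 ≡ 49.
  x = λ² - 46 - 46 = 2401 - 92 ≡ 30; y = λ·(46 - 30) - 43 ≡ 52. → (30, 52)
3P: (30, 52) + (46, 43). λ = (43 - 52)/(46 - 30) ≡ 44/16 mod 53. 16⁻¹ ≡ 10 (mod 53), so λ ≡ 16.
  x = λ² - 30 - 46 = 256 - 76 ≡ 21; y = λ·(30 - 21) - 52 ≡ 39. → (21, 39)
4P: (21, 39) + (46, 43). λ = (43 - 39)/(46 - 21) ≡ 4/25 mod 53. 25⁻¹ ≡ 17 (mod 53) since 25·17 = 425 ≡ 1, so λ ≡ 15.
  x = λ² - 21 - 46 = 225 - 67 ≡ 52; y = λ·(21 - 52) - 39 ≡ 26. → (52, 26)
5P: (52, 26) + (46, 43). λ = (43 - 26)/(46 - 52) ≡ 17/47 mod 53. 47⁻¹ ≡ 44 (mod 53), so λ ≡ 6.
  x = λ² - 52 - 46 = 36 - 98 ≡ 44; y = λ·(52 - 44) - 26 ≡ 22. → (44, 22)

(44, 22)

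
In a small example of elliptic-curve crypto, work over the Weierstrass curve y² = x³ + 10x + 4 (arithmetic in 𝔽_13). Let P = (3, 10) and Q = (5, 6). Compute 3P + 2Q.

(4, 2)

First 3P:
Repeated addition: build up to 3P.
2P: tangent at (3, 10): λ = (3·3² + 10)/(2·10) ≡ 11/7. 7⁻¹ ≡ 2 (mod 13) since 7·2 = 14 ≡ 1, so λ ≡ 11·2 ≡ 9.
  x = λ² - 3 - 3 = 81 - 6 ≡ 10; y = λ·(3 - 10) - 10 ≡ 5. → (10, 5)
3P: (10, 5) + (3, 10). λ = (10 - 5)/(3 - 10) ≡ 5/6 mod 13. 6⁻¹ ≡ 11 (mod 13) since 6·11 = 66 ≡ 1, so λ ≡ 3.
  x = λ² - 10 - 3 = 9 - 13 ≡ 9; y = λ·(10 - 9) - 5 ≡ 11. → (9, 11)
3P = (9, 11).
Next 2Q:
Repeated addition: build up to 2Q.
2Q: tangent at (5, 6): λ = (3·5² + 10)/(2·6) ≡ 7/12. 12⁻¹ ≡ 12 (mod 13) since 12·12 = 144 ≡ 1, so λ ≡ 7·12 ≡ 6.
  x = λ² - 5 - 5 = 36 - 10 ≡ 0; y = λ·(5 - 0) - 6 ≡ 11. → (0, 11)
2Q = (0, 11).
Finally 3P + 2Q:
(9, 11) + (0, 11). λ = (11 - 11)/(0 - 9) ≡ 0/4 mod 13. 4⁻¹ ≡ 10 (mod 13), so λ ≡ 0.
  x = λ² - 9 - 0 = 0 - 9 ≡ 4; y = λ·(9 - 4) - 11 ≡ 2. → (4, 2)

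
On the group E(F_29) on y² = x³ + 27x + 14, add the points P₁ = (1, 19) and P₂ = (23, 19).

(1, 19) + (23, 19). λ = (19 - 19)/(23 - 1) ≡ 0/22 mod 29. 22⁻¹ ≡ 4 (mod 29), so λ ≡ 0.
  x = λ² - 1 - 23 = 0 - 24 ≡ 5; y = λ·(1 - 5) - 19 ≡ 10. → (5, 10)

(5, 10)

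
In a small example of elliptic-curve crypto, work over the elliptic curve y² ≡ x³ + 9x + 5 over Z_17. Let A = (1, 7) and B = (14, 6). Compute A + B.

(1, 7) + (14, 6). λ = (6 - 7)/(14 - 1) ≡ 16/13 mod 17. 13⁻¹ ≡ 4 (mod 17) since 13·4 = 52 ≡ 1, so λ ≡ 13.
  x = λ² - 1 - 14 = 169 - 15 ≡ 1; y = λ·(1 - 1) - 7 ≡ 10. → (1, 10)

(1, 10)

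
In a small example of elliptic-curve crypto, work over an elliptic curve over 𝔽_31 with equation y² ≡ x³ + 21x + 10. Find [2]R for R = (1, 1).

tangent at (1, 1): λ = (3·1² + 21)/(2·1) ≡ 24/2. 2⁻¹ ≡ 16 (mod 31) since 2·16 = 32 ≡ 1, so λ ≡ 24·16 ≡ 12.
  x = λ² - 1 - 1 = 144 - 2 ≡ 18; y = λ·(1 - 18) - 1 ≡ 12. → (18, 12)

(18, 12)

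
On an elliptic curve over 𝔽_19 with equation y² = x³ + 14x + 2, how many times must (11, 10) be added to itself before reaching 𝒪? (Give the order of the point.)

12

2P: tangent at (11, 10): λ = (3·11² + 14)/(2·10) ≡ 16/1. 1⁻¹ ≡ 1 (mod 19), so λ ≡ 16·1 ≡ 16.
  x = λ² - 11 - 11 = 256 - 22 ≡ 6; y = λ·(11 - 6) - 10 ≡ 13. → (6, 13)
3P: (6, 13) + (11, 10). λ = (10 - 13)/(11 - 6) ≡ 16/5 mod 19. 5⁻¹ ≡ 4 (mod 19) since 5·4 = 20 ≡ 1, so λ ≡ 7.
  x = λ² - 6 - 11 = 49 - 17 ≡ 13; y = λ·(6 - 13) - 13 ≡ 14. → (13, 14)
4P: (13, 14) + (11, 10). λ = (10 - 14)/(11 - 13) ≡ 15/17 mod 19. 17⁻¹ ≡ 9 (mod 19), so λ ≡ 2.
  x = λ² - 13 - 11 = 4 - 24 ≡ 18; y = λ·(13 - 18) - 14 ≡ 14. → (18, 14)
5P: (18, 14) + (11, 10). λ = (10 - 14)/(11 - 18) ≡ 15/12 mod 19. 12⁻¹ ≡ 8 (mod 19), so λ ≡ 6.
  x = λ² - 18 - 11 = 36 - 29 ≡ 7; y = λ·(18 - 7) - 14 ≡ 14. → (7, 14)
6P: (7, 14) + (11, 10). λ = (10 - 14)/(11 - 7) ≡ 15/4 mod 19. 4⁻¹ ≡ 5 (mod 19) since 4·5 = 20 ≡ 1, so λ ≡ 18.
  x = λ² - 7 - 11 = 324 - 18 ≡ 2; y = λ·(7 - 2) - 14 ≡ 0. → (2, 0)
7P: (2, 0) + (11, 10). λ = (10 - 0)/(11 - 2) ≡ 10/9 mod 19. 9⁻¹ ≡ 17 (mod 19), so λ ≡ 18.
  x = λ² - 2 - 11 = 324 - 13 ≡ 7; y = λ·(2 - 7) - 0 ≡ 5. → (7, 5)
8P: (7, 5) + (11, 10). λ = (10 - 5)/(11 - 7) ≡ 5/4 mod 19. 4⁻¹ ≡ 5 (mod 19), so λ ≡ 6.
  x = λ² - 7 - 11 = 36 - 18 ≡ 18; y = λ·(7 - 18) - 5 ≡ 5. → (18, 5)
9P: (18, 5) + (11, 10). λ = (10 - 5)/(11 - 18) ≡ 5/12 mod 19. 12⁻¹ ≡ 8 (mod 19) since 12·8 = 96 ≡ 1, so λ ≡ 2.
  x = λ² - 18 - 11 = 4 - 29 ≡ 13; y = λ·(18 - 13) - 5 ≡ 5. → (13, 5)
10P: (13, 5) + (11, 10). λ = (10 - 5)/(11 - 13) ≡ 5/17 mod 19. 17⁻¹ ≡ 9 (mod 19), so λ ≡ 7.
  x = λ² - 13 - 11 = 49 - 24 ≡ 6; y = λ·(13 - 6) - 5 ≡ 6. → (6, 6)
11P: (6, 6) + (11, 10). λ = (10 - 6)/(11 - 6) ≡ 4/5 mod 19. 5⁻¹ ≡ 4 (mod 19) since 5·4 = 20 ≡ 1, so λ ≡ 16.
  x = λ² - 6 - 11 = 256 - 17 ≡ 11; y = λ·(6 - 11) - 6 ≡ 9. → (11, 9)
12P: (11, 9) + (11, 10): same x and y₁ ≡ -y₂, so the sum is 𝒪.
12P = 𝒪, so the order is 12.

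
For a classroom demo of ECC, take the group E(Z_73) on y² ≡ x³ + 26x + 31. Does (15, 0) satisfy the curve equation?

yes

y² = 0² ≡ 0; x³ + 26x + 31 = 3796 ≡ 0 (mod 73). 0 = 0.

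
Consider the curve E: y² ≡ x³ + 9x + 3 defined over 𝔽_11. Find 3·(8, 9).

(4, 2)

Write G = (8, 9).
Repeated addition: build up to 3G.
2G: tangent at (8, 9): λ = (3·8² + 9)/(2·9) ≡ 3/7. 7⁻¹ ≡ 8 (mod 11) since 7·8 = 56 ≡ 1, so λ ≡ 3·8 ≡ 2.
  x = λ² - 8 - 8 = 4 - 16 ≡ 10; y = λ·(8 - 10) - 9 ≡ 9. → (10, 9)
3G: (10, 9) + (8, 9). λ = (9 - 9)/(8 - 10) ≡ 0/9 mod 11. 9⁻¹ ≡ 5 (mod 11), so λ ≡ 0.
  x = λ² - 10 - 8 = 0 - 18 ≡ 4; y = λ·(10 - 4) - 9 ≡ 2. → (4, 2)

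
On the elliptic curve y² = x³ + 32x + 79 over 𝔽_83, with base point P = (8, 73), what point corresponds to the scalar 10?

(25, 30)

Repeated addition: build up to 10P.
2P: tangent at (8, 73): λ = (3·8² + 32)/(2·73) ≡ 58/63. 63⁻¹ ≡ 29 (mod 83) since 63·29 = 1827 ≡ 1, so λ ≡ 58·29 ≡ 22.
  x = λ² - 8 - 8 = 484 - 16 ≡ 53; y = λ·(8 - 53) - 73 ≡ 16. → (53, 16)
3P: (53, 16) + (8, 73). λ = (73 - 16)/(8 - 53) ≡ 57/38 mod 83. 38⁻¹ ≡ 59 (mod 83), so λ ≡ 43.
  x = λ² - 53 - 8 = 1849 - 61 ≡ 45; y = λ·(53 - 45) - 16 ≡ 79. → (45, 79)
4P: (45, 79) + (8, 73). λ = (73 - 79)/(8 - 45) ≡ 77/46 mod 83. 46⁻¹ ≡ 74 (mod 83) since 46·74 = 3404 ≡ 1, so λ ≡ 54.
  x = λ² - 45 - 8 = 2916 - 53 ≡ 41; y = λ·(45 - 41) - 79 ≡ 54. → (41, 54)
5P: (41, 54) + (8, 73). λ = (73 - 54)/(8 - 41) ≡ 19/50 mod 83. 50⁻¹ ≡ 5 (mod 83), so λ ≡ 12.
  x = λ² - 41 - 8 = 144 - 49 ≡ 12; y = λ·(41 - 12) - 54 ≡ 45. → (12, 45)
6P: (12, 45) + (8, 73). λ = (73 - 45)/(8 - 12) ≡ 28/79 mod 83. 79⁻¹ ≡ 62 (mod 83), so λ ≡ 76.
  x = λ² - 12 - 8 = 5776 - 20 ≡ 29; y = λ·(12 - 29) - 45 ≡ 74. → (29, 74)
7P: (29, 74) + (8, 73). λ = (73 - 74)/(8 - 29) ≡ 82/62 mod 83. 62⁻¹ ≡ 79 (mod 83) since 62·79 = 4898 ≡ 1, so λ ≡ 4.
  x = λ² - 29 - 8 = 16 - 37 ≡ 62; y = λ·(29 - 62) - 74 ≡ 43. → (62, 43)
8P: (62, 43) + (8, 73). λ = (73 - 43)/(8 - 62) ≡ 30/29 mod 83. 29⁻¹ ≡ 63 (mod 83), so λ ≡ 64.
  x = λ² - 62 - 8 = 4096 - 70 ≡ 42; y = λ·(62 - 42) - 43 ≡ 75. → (42, 75)
9P: (42, 75) + (8, 73). λ = (73 - 75)/(8 - 42) ≡ 81/49 mod 83. 49⁻¹ ≡ 61 (mod 83), so λ ≡ 44.
  x = λ² - 42 - 8 = 1936 - 50 ≡ 60; y = λ·(42 - 60) - 75 ≡ 46. → (60, 46)
10P: (60, 46) + (8, 73). λ = (73 - 46)/(8 - 60) ≡ 27/31 mod 83. 31⁻¹ ≡ 75 (mod 83), so λ ≡ 33.
  x = λ² - 60 - 8 = 1089 - 68 ≡ 25; y = λ·(60 - 25) - 46 ≡ 30. → (25, 30)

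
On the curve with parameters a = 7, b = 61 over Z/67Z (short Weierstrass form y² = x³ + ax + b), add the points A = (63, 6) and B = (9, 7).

(18, 49)

(63, 6) + (9, 7). λ = (7 - 6)/(9 - 63) ≡ 1/13 mod 67. 13⁻¹ ≡ 31 (mod 67) since 13·31 = 403 ≡ 1, so λ ≡ 31.
  x = λ² - 63 - 9 = 961 - 72 ≡ 18; y = λ·(63 - 18) - 6 ≡ 49. → (18, 49)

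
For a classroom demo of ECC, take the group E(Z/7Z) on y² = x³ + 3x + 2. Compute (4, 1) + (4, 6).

O

The two points share x = 4 and their y-coordinates satisfy 1 + 6 ≡ 0 (mod 7), so they are inverses. Their sum is 𝒪.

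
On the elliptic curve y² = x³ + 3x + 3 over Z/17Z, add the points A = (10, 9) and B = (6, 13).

(10, 9) + (6, 13). λ = (13 - 9)/(6 - 10) ≡ 4/13 mod 17. 13⁻¹ ≡ 4 (mod 17) since 13·4 = 52 ≡ 1, so λ ≡ 16.
  x = λ² - 10 - 6 = 256 - 16 ≡ 2; y = λ·(10 - 2) - 9 ≡ 0. → (2, 0)

(2, 0)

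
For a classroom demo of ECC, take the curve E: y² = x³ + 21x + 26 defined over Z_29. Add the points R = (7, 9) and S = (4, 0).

(7, 9) + (4, 0). λ = (0 - 9)/(4 - 7) ≡ 20/26 mod 29. 26⁻¹ ≡ 19 (mod 29), so λ ≡ 3.
  x = λ² - 7 - 4 = 9 - 11 ≡ 27; y = λ·(7 - 27) - 9 ≡ 18. → (27, 18)

(27, 18)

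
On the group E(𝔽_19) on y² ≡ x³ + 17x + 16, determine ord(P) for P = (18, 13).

2P: tangent at (18, 13): λ = (3·18² + 17)/(2·13) ≡ 1/7. 7⁻¹ ≡ 11 (mod 19), so λ ≡ 1·11 ≡ 11.
  x = λ² - 18 - 18 = 121 - 36 ≡ 9; y = λ·(18 - 9) - 13 ≡ 10. → (9, 10)
3P: (9, 10) + (18, 13). λ = (13 - 10)/(18 - 9) ≡ 3/9 mod 19. 9⁻¹ ≡ 17 (mod 19), so λ ≡ 13.
  x = λ² - 9 - 18 = 169 - 27 ≡ 9; y = λ·(9 - 9) - 10 ≡ 9. → (9, 9)
4P: (9, 9) + (18, 13). λ = (13 - 9)/(18 - 9) ≡ 4/9 mod 19. 9⁻¹ ≡ 17 (mod 19), so λ ≡ 11.
  x = λ² - 9 - 18 = 121 - 27 ≡ 18; y = λ·(9 - 18) - 9 ≡ 6. → (18, 6)
5P: (18, 6) + (18, 13): same x and y₁ ≡ -y₂, so the sum is O.
5P = O, so the order is 5.

5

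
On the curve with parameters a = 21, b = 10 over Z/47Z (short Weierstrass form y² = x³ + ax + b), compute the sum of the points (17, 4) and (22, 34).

(44, 22)

(17, 4) + (22, 34). λ = (34 - 4)/(22 - 17) ≡ 30/5 mod 47. 5⁻¹ ≡ 19 (mod 47) since 5·19 = 95 ≡ 1, so λ ≡ 6.
  x = λ² - 17 - 22 = 36 - 39 ≡ 44; y = λ·(17 - 44) - 4 ≡ 22. → (44, 22)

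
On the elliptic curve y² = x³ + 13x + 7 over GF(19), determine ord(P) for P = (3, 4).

9

2P: tangent at (3, 4): λ = (3·3² + 13)/(2·4) ≡ 2/8. 8⁻¹ ≡ 12 (mod 19) since 8·12 = 96 ≡ 1, so λ ≡ 2·12 ≡ 5.
  x = λ² - 3 - 3 = 25 - 6 ≡ 0; y = λ·(3 - 0) - 4 ≡ 11. → (0, 11)
3P: (0, 11) + (3, 4). λ = (4 - 11)/(3 - 0) ≡ 12/3 mod 19. 3⁻¹ ≡ 13 (mod 19), so λ ≡ 4.
  x = λ² - 0 - 3 = 16 - 3 ≡ 13; y = λ·(0 - 13) - 11 ≡ 13. → (13, 13)
4P: (13, 13) + (3, 4). λ = (4 - 13)/(3 - 13) ≡ 10/9 mod 19. 9⁻¹ ≡ 17 (mod 19) since 9·17 = 153 ≡ 1, so λ ≡ 18.
  x = λ² - 13 - 3 = 324 - 16 ≡ 4; y = λ·(13 - 4) - 13 ≡ 16. → (4, 16)
5P: (4, 16) + (3, 4). λ = (4 - 16)/(3 - 4) ≡ 7/18 mod 19. 18⁻¹ ≡ 18 (mod 19) since 18·18 = 324 ≡ 1, so λ ≡ 12.
  x = λ² - 4 - 3 = 144 - 7 ≡ 4; y = λ·(4 - 4) - 16 ≡ 3. → (4, 3)
6P: (4, 3) + (3, 4). λ = (4 - 3)/(3 - 4) ≡ 1/18 mod 19. 18⁻¹ ≡ 18 (mod 19) since 18·18 = 324 ≡ 1, so λ ≡ 18.
  x = λ² - 4 - 3 = 324 - 7 ≡ 13; y = λ·(4 - 13) - 3 ≡ 6. → (13, 6)
7P: (13, 6) + (3, 4). λ = (4 - 6)/(3 - 13) ≡ 17/9 mod 19. 9⁻¹ ≡ 17 (mod 19) since 9·17 = 153 ≡ 1, so λ ≡ 4.
  x = λ² - 13 - 3 = 16 - 16 ≡ 0; y = λ·(13 - 0) - 6 ≡ 8. → (0, 8)
8P: (0, 8) + (3, 4). λ = (4 - 8)/(3 - 0) ≡ 15/3 mod 19. 3⁻¹ ≡ 13 (mod 19), so λ ≡ 5.
  x = λ² - 0 - 3 = 25 - 3 ≡ 3; y = λ·(0 - 3) - 8 ≡ 15. → (3, 15)
9P: (3, 15) + (3, 4): same x and y₁ ≡ -y₂, so the sum is O.
9P = O, so the order is 9.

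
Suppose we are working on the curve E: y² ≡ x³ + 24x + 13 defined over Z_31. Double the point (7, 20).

(6, 30)

tangent at (7, 20): λ = (3·7² + 24)/(2·20) ≡ 16/9. 9⁻¹ ≡ 7 (mod 31), so λ ≡ 16·7 ≡ 19.
  x = λ² - 7 - 7 = 361 - 14 ≡ 6; y = λ·(7 - 6) - 20 ≡ 30. → (6, 30)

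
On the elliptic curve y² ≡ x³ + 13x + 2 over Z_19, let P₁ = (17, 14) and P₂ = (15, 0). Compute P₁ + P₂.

(17, 5)

(17, 14) + (15, 0). λ = (0 - 14)/(15 - 17) ≡ 5/17 mod 19. 17⁻¹ ≡ 9 (mod 19) since 17·9 = 153 ≡ 1, so λ ≡ 7.
  x = λ² - 17 - 15 = 49 - 32 ≡ 17; y = λ·(17 - 17) - 14 ≡ 5. → (17, 5)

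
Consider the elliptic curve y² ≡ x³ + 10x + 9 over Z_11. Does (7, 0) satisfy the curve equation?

y² = 0² ≡ 0; x³ + 10x + 9 = 422 ≡ 4 (mod 11). 0 ≠ 4.

no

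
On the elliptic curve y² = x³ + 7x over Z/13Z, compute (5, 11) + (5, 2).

O

The two points share x = 5 and their y-coordinates satisfy 11 + 2 ≡ 0 (mod 13), so they are inverses. Their sum is O.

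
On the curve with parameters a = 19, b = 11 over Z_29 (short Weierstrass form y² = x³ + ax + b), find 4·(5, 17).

Write G = (5, 17).
Repeated addition: build up to 4G.
2G: tangent at (5, 17): λ = (3·5² + 19)/(2·17) ≡ 7/5. 5⁻¹ ≡ 6 (mod 29), so λ ≡ 7·6 ≡ 13.
  x = λ² - 5 - 5 = 169 - 10 ≡ 14; y = λ·(5 - 14) - 17 ≡ 11. → (14, 11)
3G: (14, 11) + (5, 17). λ = (17 - 11)/(5 - 14) ≡ 6/20 mod 29. 20⁻¹ ≡ 16 (mod 29), so λ ≡ 9.
  x = λ² - 14 - 5 = 81 - 19 ≡ 4; y = λ·(14 - 4) - 11 ≡ 21. → (4, 21)
4G: (4, 21) + (5, 17). λ = (17 - 21)/(5 - 4) ≡ 25/1 mod 29. 1⁻¹ ≡ 1 (mod 29) since 1·1 = 1 ≡ 1, so λ ≡ 25.
  x = λ² - 4 - 5 = 625 - 9 ≡ 7; y = λ·(4 - 7) - 21 ≡ 20. → (7, 20)

(7, 20)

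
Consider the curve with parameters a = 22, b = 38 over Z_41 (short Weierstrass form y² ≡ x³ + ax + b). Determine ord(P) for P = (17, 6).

2P: tangent at (17, 6): λ = (3·17² + 22)/(2·6) ≡ 28/12. 12⁻¹ ≡ 24 (mod 41), so λ ≡ 28·24 ≡ 16.
  x = λ² - 17 - 17 = 256 - 34 ≡ 17; y = λ·(17 - 17) - 6 ≡ 35. → (17, 35)
3P: (17, 35) + (17, 6): same x and y₁ ≡ -y₂, so the sum is O.
3P = O, so the order is 3.

3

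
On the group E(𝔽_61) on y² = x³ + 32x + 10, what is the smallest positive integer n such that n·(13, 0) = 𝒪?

2P: (13, 0) + (13, 0): same x and y₁ ≡ -y₂, so the sum is 𝒪.
2P = 𝒪, so the order is 2.

2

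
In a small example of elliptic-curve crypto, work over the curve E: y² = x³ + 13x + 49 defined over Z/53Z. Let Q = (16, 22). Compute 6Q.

Repeated addition: build up to 6Q.
2Q: tangent at (16, 22): λ = (3·16² + 13)/(2·22) ≡ 39/44. 44⁻¹ ≡ 47 (mod 53) since 44·47 = 2068 ≡ 1, so λ ≡ 39·47 ≡ 31.
  x = λ² - 16 - 16 = 961 - 32 ≡ 28; y = λ·(16 - 28) - 22 ≡ 30. → (28, 30)
3Q: (28, 30) + (16, 22). λ = (22 - 30)/(16 - 28) ≡ 45/41 mod 53. 41⁻¹ ≡ 22 (mod 53) since 41·22 = 902 ≡ 1, so λ ≡ 36.
  x = λ² - 28 - 16 = 1296 - 44 ≡ 33; y = λ·(28 - 33) - 30 ≡ 2. → (33, 2)
4Q: (33, 2) + (16, 22). λ = (22 - 2)/(16 - 33) ≡ 20/36 mod 53. 36⁻¹ ≡ 28 (mod 53), so λ ≡ 30.
  x = λ² - 33 - 16 = 900 - 49 ≡ 3; y = λ·(33 - 3) - 2 ≡ 50. → (3, 50)
5Q: (3, 50) + (16, 22). λ = (22 - 50)/(16 - 3) ≡ 25/13 mod 53. 13⁻¹ ≡ 49 (mod 53), so λ ≡ 6.
  x = λ² - 3 - 16 = 36 - 19 ≡ 17; y = λ·(3 - 17) - 50 ≡ 25. → (17, 25)
6Q: (17, 25) + (16, 22). λ = (22 - 25)/(16 - 17) ≡ 50/52 mod 53. 52⁻¹ ≡ 52 (mod 53) since 52·52 = 2704 ≡ 1, so λ ≡ 3.
  x = λ² - 17 - 16 = 9 - 33 ≡ 29; y = λ·(17 - 29) - 25 ≡ 45. → (29, 45)

(29, 45)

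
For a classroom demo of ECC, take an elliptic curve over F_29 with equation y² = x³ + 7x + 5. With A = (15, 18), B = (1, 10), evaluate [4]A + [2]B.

First 4A:
Repeated addition: build up to 4A.
2A: tangent at (15, 18): λ = (3·15² + 7)/(2·18) ≡ 15/7. 7⁻¹ ≡ 25 (mod 29), so λ ≡ 15·25 ≡ 27.
  x = λ² - 15 - 15 = 729 - 30 ≡ 3; y = λ·(15 - 3) - 18 ≡ 16. → (3, 16)
3A: (3, 16) + (15, 18). λ = (18 - 16)/(15 - 3) ≡ 2/12 mod 29. 12⁻¹ ≡ 17 (mod 29), so λ ≡ 5.
  x = λ² - 3 - 15 = 25 - 18 ≡ 7; y = λ·(3 - 7) - 16 ≡ 22. → (7, 22)
4A: (7, 22) + (15, 18). λ = (18 - 22)/(15 - 7) ≡ 25/8 mod 29. 8⁻¹ ≡ 11 (mod 29), so λ ≡ 14.
  x = λ² - 7 - 15 = 196 - 22 ≡ 0; y = λ·(7 - 0) - 22 ≡ 18. → (0, 18)
4A = (0, 18).
Next 2B:
Repeated addition: build up to 2B.
2B: tangent at (1, 10): λ = (3·1² + 7)/(2·10) ≡ 10/20. 20⁻¹ ≡ 16 (mod 29), so λ ≡ 10·16 ≡ 15.
  x = λ² - 1 - 1 = 225 - 2 ≡ 20; y = λ·(1 - 20) - 10 ≡ 24. → (20, 24)
2B = (20, 24).
Finally 4A + 2B:
(0, 18) + (20, 24). λ = (24 - 18)/(20 - 0) ≡ 6/20 mod 29. 20⁻¹ ≡ 16 (mod 29) since 20·16 = 320 ≡ 1, so λ ≡ 9.
  x = λ² - 0 - 20 = 81 - 20 ≡ 3; y = λ·(0 - 3) - 18 ≡ 13. → (3, 13)

(3, 13)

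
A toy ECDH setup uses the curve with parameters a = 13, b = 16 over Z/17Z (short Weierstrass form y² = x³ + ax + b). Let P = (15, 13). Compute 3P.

Repeated addition: build up to 3P.
2P: tangent at (15, 13): λ = (3·15² + 13)/(2·13) ≡ 8/9. 9⁻¹ ≡ 2 (mod 17) since 9·2 = 18 ≡ 1, so λ ≡ 8·2 ≡ 16.
  x = λ² - 15 - 15 = 256 - 30 ≡ 5; y = λ·(15 - 5) - 13 ≡ 11. → (5, 11)
3P: (5, 11) + (15, 13). λ = (13 - 11)/(15 - 5) ≡ 2/10 mod 17. 10⁻¹ ≡ 12 (mod 17) since 10·12 = 120 ≡ 1, so λ ≡ 7.
  x = λ² - 5 - 15 = 49 - 20 ≡ 12; y = λ·(5 - 12) - 11 ≡ 8. → (12, 8)

(12, 8)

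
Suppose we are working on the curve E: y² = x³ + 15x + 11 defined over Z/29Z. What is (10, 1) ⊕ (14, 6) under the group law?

(12, 11)

(10, 1) + (14, 6). λ = (6 - 1)/(14 - 10) ≡ 5/4 mod 29. 4⁻¹ ≡ 22 (mod 29), so λ ≡ 23.
  x = λ² - 10 - 14 = 529 - 24 ≡ 12; y = λ·(10 - 12) - 1 ≡ 11. → (12, 11)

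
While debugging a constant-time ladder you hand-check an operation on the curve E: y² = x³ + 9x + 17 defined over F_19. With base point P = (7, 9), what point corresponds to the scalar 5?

(18, 8)

Repeated addition: build up to 5P.
2P: tangent at (7, 9): λ = (3·7² + 9)/(2·9) ≡ 4/18. 18⁻¹ ≡ 18 (mod 19) since 18·18 = 324 ≡ 1, so λ ≡ 4·18 ≡ 15.
  x = λ² - 7 - 7 = 225 - 14 ≡ 2; y = λ·(7 - 2) - 9 ≡ 9. → (2, 9)
3P: (2, 9) + (7, 9). λ = (9 - 9)/(7 - 2) ≡ 0/5 mod 19. 5⁻¹ ≡ 4 (mod 19) since 5·4 = 20 ≡ 1, so λ ≡ 0.
  x = λ² - 2 - 7 = 0 - 9 ≡ 10; y = λ·(2 - 10) - 9 ≡ 10. → (10, 10)
4P: (10, 10) + (7, 9). λ = (9 - 10)/(7 - 10) ≡ 18/16 mod 19. 16⁻¹ ≡ 6 (mod 19) since 16·6 = 96 ≡ 1, so λ ≡ 13.
  x = λ² - 10 - 7 = 169 - 17 ≡ 0; y = λ·(10 - 0) - 10 ≡ 6. → (0, 6)
5P: (0, 6) + (7, 9). λ = (9 - 6)/(7 - 0) ≡ 3/7 mod 19. 7⁻¹ ≡ 11 (mod 19), so λ ≡ 14.
  x = λ² - 0 - 7 = 196 - 7 ≡ 18; y = λ·(0 - 18) - 6 ≡ 8. → (18, 8)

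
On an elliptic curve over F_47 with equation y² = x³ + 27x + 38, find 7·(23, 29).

(11, 31)

Write P = (23, 29).
Double-and-add on 7 = (111)₂. Start with P = (23, 29) for the leading 1-bit.
double: tangent at (23, 29): λ = (3·23² + 27)/(2·29) ≡ 16/11. 11⁻¹ ≡ 30 (mod 47), so λ ≡ 16·30 ≡ 10.
  x = λ² - 23 - 23 = 100 - 46 ≡ 7; y = λ·(23 - 7) - 29 ≡ 37. → (7, 37)
add P: (7, 37) + (23, 29). λ = (29 - 37)/(23 - 7) ≡ 39/16 mod 47. 16⁻¹ ≡ 3 (mod 47), so λ ≡ 23.
  x = λ² - 7 - 23 = 529 - 30 ≡ 29; y = λ·(7 - 29) - 37 ≡ 21. → (29, 21)
double: tangent at (29, 21): λ = (3·29² + 27)/(2·21) ≡ 12/42. 42⁻¹ ≡ 28 (mod 47) since 42·28 = 1176 ≡ 1, so λ ≡ 12·28 ≡ 7.
  x = λ² - 29 - 29 = 49 - 58 ≡ 38; y = λ·(29 - 38) - 21 ≡ 10. → (38, 10)
add P: (38, 10) + (23, 29). λ = (29 - 10)/(23 - 38) ≡ 19/32 mod 47. 32⁻¹ ≡ 25 (mod 47) since 32·25 = 800 ≡ 1, so λ ≡ 5.
  x = λ² - 38 - 23 = 25 - 61 ≡ 11; y = λ·(38 - 11) - 10 ≡ 31. → (11, 31)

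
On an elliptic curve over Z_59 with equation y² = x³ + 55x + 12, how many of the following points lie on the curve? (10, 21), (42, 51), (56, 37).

2

(10, 21): 21² ≡ 28, rhs ≡ 28 → on.
(42, 51): 51² ≡ 5, rhs ≡ 5 → on.
(56, 37): 37² ≡ 12, rhs ≡ 56 → off.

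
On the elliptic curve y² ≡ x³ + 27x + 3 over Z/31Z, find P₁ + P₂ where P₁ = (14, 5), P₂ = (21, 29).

(14, 5) + (21, 29). λ = (29 - 5)/(21 - 14) ≡ 24/7 mod 31. 7⁻¹ ≡ 9 (mod 31), so λ ≡ 30.
  x = λ² - 14 - 21 = 900 - 35 ≡ 28; y = λ·(14 - 28) - 5 ≡ 9. → (28, 9)

(28, 9)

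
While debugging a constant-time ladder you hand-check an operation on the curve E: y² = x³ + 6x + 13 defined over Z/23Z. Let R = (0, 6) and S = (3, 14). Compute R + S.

(0, 6) + (3, 14). λ = (14 - 6)/(3 - 0) ≡ 8/3 mod 23. 3⁻¹ ≡ 8 (mod 23), so λ ≡ 18.
  x = λ² - 0 - 3 = 324 - 3 ≡ 22; y = λ·(0 - 22) - 6 ≡ 12. → (22, 12)

(22, 12)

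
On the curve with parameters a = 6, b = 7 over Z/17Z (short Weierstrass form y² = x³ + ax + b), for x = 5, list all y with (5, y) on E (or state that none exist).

3, 14

x³ + 6x + 7 = 162 ≡ 9 (mod 17).
Square roots of 9 mod 17: 3 and 14 (since 3² = 9 ≡ 9).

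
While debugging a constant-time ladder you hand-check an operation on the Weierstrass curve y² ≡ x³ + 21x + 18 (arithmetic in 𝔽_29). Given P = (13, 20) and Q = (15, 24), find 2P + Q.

First 2P:
Repeated addition: build up to 2P.
2P: tangent at (13, 20): λ = (3·13² + 21)/(2·20) ≡ 6/11. 11⁻¹ ≡ 8 (mod 29), so λ ≡ 6·8 ≡ 19.
  x = λ² - 13 - 13 = 361 - 26 ≡ 16; y = λ·(13 - 16) - 20 ≡ 10. → (16, 10)
2P = (16, 10).
Finally 2P + Q:
(16, 10) + (15, 24). λ = (24 - 10)/(15 - 16) ≡ 14/28 mod 29. 28⁻¹ ≡ 28 (mod 29) since 28·28 = 784 ≡ 1, so λ ≡ 15.
  x = λ² - 16 - 15 = 225 - 31 ≡ 20; y = λ·(16 - 20) - 10 ≡ 17. → (20, 17)

(20, 17)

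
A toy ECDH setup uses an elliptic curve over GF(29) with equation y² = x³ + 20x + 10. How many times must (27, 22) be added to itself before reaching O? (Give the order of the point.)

6

2P: tangent at (27, 22): λ = (3·27² + 20)/(2·22) ≡ 3/15. 15⁻¹ ≡ 2 (mod 29), so λ ≡ 3·2 ≡ 6.
  x = λ² - 27 - 27 = 36 - 54 ≡ 11; y = λ·(27 - 11) - 22 ≡ 16. → (11, 16)
3P: (11, 16) + (27, 22). λ = (22 - 16)/(27 - 11) ≡ 6/16 mod 29. 16⁻¹ ≡ 20 (mod 29), so λ ≡ 4.
  x = λ² - 11 - 27 = 16 - 38 ≡ 7; y = λ·(11 - 7) - 16 ≡ 0. → (7, 0)
4P: (7, 0) + (27, 22). λ = (22 - 0)/(27 - 7) ≡ 22/20 mod 29. 20⁻¹ ≡ 16 (mod 29) since 20·16 = 320 ≡ 1, so λ ≡ 4.
  x = λ² - 7 - 27 = 16 - 34 ≡ 11; y = λ·(7 - 11) - 0 ≡ 13. → (11, 13)
5P: (11, 13) + (27, 22). λ = (22 - 13)/(27 - 11) ≡ 9/16 mod 29. 16⁻¹ ≡ 20 (mod 29) since 16·20 = 320 ≡ 1, so λ ≡ 6.
  x = λ² - 11 - 27 = 36 - 38 ≡ 27; y = λ·(11 - 27) - 13 ≡ 7. → (27, 7)
6P: (27, 7) + (27, 22): same x and y₁ ≡ -y₂, so the sum is O.
6P = O, so the order is 6.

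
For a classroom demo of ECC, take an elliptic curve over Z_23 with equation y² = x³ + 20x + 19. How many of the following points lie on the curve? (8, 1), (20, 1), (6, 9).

(8, 1): 1² ≡ 1, rhs ≡ 1 → on.
(20, 1): 1² ≡ 1, rhs ≡ 1 → on.
(6, 9): 9² ≡ 12, rhs ≡ 10 → off.

2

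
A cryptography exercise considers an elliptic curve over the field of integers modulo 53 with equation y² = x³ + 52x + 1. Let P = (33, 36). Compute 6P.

(3, 5)

Double-and-add on 6 = (110)₂. Start with P = (33, 36) for the leading 1-bit.
double: tangent at (33, 36): λ = (3·33² + 52)/(2·36) ≡ 33/19. 19⁻¹ ≡ 14 (mod 53), so λ ≡ 33·14 ≡ 38.
  x = λ² - 33 - 33 = 1444 - 66 ≡ 0; y = λ·(33 - 0) - 36 ≡ 52. → (0, 52)
add P: (0, 52) + (33, 36). λ = (36 - 52)/(33 - 0) ≡ 37/33 mod 53. 33⁻¹ ≡ 45 (mod 53), so λ ≡ 22.
  x = λ² - 0 - 33 = 484 - 33 ≡ 27; y = λ·(0 - 27) - 52 ≡ 43. → (27, 43)
double: tangent at (27, 43): λ = (3·27² + 52)/(2·43) ≡ 13/33. 33⁻¹ ≡ 45 (mod 53) since 33·45 = 1485 ≡ 1, so λ ≡ 13·45 ≡ 2.
  x = λ² - 27 - 27 = 4 - 54 ≡ 3; y = λ·(27 - 3) - 43 ≡ 5. → (3, 5)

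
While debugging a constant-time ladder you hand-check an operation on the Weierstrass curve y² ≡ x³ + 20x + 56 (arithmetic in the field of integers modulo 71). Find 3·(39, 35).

Write P = (39, 35).
Repeated addition: build up to 3P.
2P: tangent at (39, 35): λ = (3·39² + 20)/(2·35) ≡ 39/70. 70⁻¹ ≡ 70 (mod 71), so λ ≡ 39·70 ≡ 32.
  x = λ² - 39 - 39 = 1024 - 78 ≡ 23; y = λ·(39 - 23) - 35 ≡ 51. → (23, 51)
3P: (23, 51) + (39, 35). λ = (35 - 51)/(39 - 23) ≡ 55/16 mod 71. 16⁻¹ ≡ 40 (mod 71), so λ ≡ 70.
  x = λ² - 23 - 39 = 4900 - 62 ≡ 10; y = λ·(23 - 10) - 51 ≡ 7. → (10, 7)

(10, 7)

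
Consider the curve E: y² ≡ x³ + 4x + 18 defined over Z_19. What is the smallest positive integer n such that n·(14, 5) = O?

11

2P: tangent at (14, 5): λ = (3·14² + 4)/(2·5) ≡ 3/10. 10⁻¹ ≡ 2 (mod 19) since 10·2 = 20 ≡ 1, so λ ≡ 3·2 ≡ 6.
  x = λ² - 14 - 14 = 36 - 28 ≡ 8; y = λ·(14 - 8) - 5 ≡ 12. → (8, 12)
3P: (8, 12) + (14, 5). λ = (5 - 12)/(14 - 8) ≡ 12/6 mod 19. 6⁻¹ ≡ 16 (mod 19) since 6·16 = 96 ≡ 1, so λ ≡ 2.
  x = λ² - 8 - 14 = 4 - 22 ≡ 1; y = λ·(8 - 1) - 12 ≡ 2. → (1, 2)
4P: (1, 2) + (14, 5). λ = (5 - 2)/(14 - 1) ≡ 3/13 mod 19. 13⁻¹ ≡ 3 (mod 19), so λ ≡ 9.
  x = λ² - 1 - 14 = 81 - 15 ≡ 9; y = λ·(1 - 9) - 2 ≡ 2. → (9, 2)
5P: (9, 2) + (14, 5). λ = (5 - 2)/(14 - 9) ≡ 3/5 mod 19. 5⁻¹ ≡ 4 (mod 19), so λ ≡ 12.
  x = λ² - 9 - 14 = 144 - 23 ≡ 7; y = λ·(9 - 7) - 2 ≡ 3. → (7, 3)
6P: (7, 3) + (14, 5). λ = (5 - 3)/(14 - 7) ≡ 2/7 mod 19. 7⁻¹ ≡ 11 (mod 19) since 7·11 = 77 ≡ 1, so λ ≡ 3.
  x = λ² - 7 - 14 = 9 - 21 ≡ 7; y = λ·(7 - 7) - 3 ≡ 16. → (7, 16)
7P: (7, 16) + (14, 5). λ = (5 - 16)/(14 - 7) ≡ 8/7 mod 19. 7⁻¹ ≡ 11 (mod 19), so λ ≡ 12.
  x = λ² - 7 - 14 = 144 - 21 ≡ 9; y = λ·(7 - 9) - 16 ≡ 17. → (9, 17)
8P: (9, 17) + (14, 5). λ = (5 - 17)/(14 - 9) ≡ 7/5 mod 19. 5⁻¹ ≡ 4 (mod 19), so λ ≡ 9.
  x = λ² - 9 - 14 = 81 - 23 ≡ 1; y = λ·(9 - 1) - 17 ≡ 17. → (1, 17)
9P: (1, 17) + (14, 5). λ = (5 - 17)/(14 - 1) ≡ 7/13 mod 19. 13⁻¹ ≡ 3 (mod 19) since 13·3 = 39 ≡ 1, so λ ≡ 2.
  x = λ² - 1 - 14 = 4 - 15 ≡ 8; y = λ·(1 - 8) - 17 ≡ 7. → (8, 7)
10P: (8, 7) + (14, 5). λ = (5 - 7)/(14 - 8) ≡ 17/6 mod 19. 6⁻¹ ≡ 16 (mod 19) since 6·16 = 96 ≡ 1, so λ ≡ 6.
  x = λ² - 8 - 14 = 36 - 22 ≡ 14; y = λ·(8 - 14) - 7 ≡ 14. → (14, 14)
11P: (14, 14) + (14, 5): same x and y₁ ≡ -y₂, so the sum is O.
11P = O, so the order is 11.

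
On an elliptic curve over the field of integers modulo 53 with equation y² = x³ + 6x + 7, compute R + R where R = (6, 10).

tangent at (6, 10): λ = (3·6² + 6)/(2·10) ≡ 8/20. 20⁻¹ ≡ 8 (mod 53), so λ ≡ 8·8 ≡ 11.
  x = λ² - 6 - 6 = 121 - 12 ≡ 3; y = λ·(6 - 3) - 10 ≡ 23. → (3, 23)

(3, 23)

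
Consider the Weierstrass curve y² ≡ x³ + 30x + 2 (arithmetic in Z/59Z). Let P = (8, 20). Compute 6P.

Repeated addition: build up to 6P.
2P: tangent at (8, 20): λ = (3·8² + 30)/(2·20) ≡ 45/40. 40⁻¹ ≡ 31 (mod 59) since 40·31 = 1240 ≡ 1, so λ ≡ 45·31 ≡ 38.
  x = λ² - 8 - 8 = 1444 - 16 ≡ 12; y = λ·(8 - 12) - 20 ≡ 5. → (12, 5)
3P: (12, 5) + (8, 20). λ = (20 - 5)/(8 - 12) ≡ 15/55 mod 59. 55⁻¹ ≡ 44 (mod 59) since 55·44 = 2420 ≡ 1, so λ ≡ 11.
  x = λ² - 12 - 8 = 121 - 20 ≡ 42; y = λ·(12 - 42) - 5 ≡ 19. → (42, 19)
4P: (42, 19) + (8, 20). λ = (20 - 19)/(8 - 42) ≡ 1/25 mod 59. 25⁻¹ ≡ 26 (mod 59), so λ ≡ 26.
  x = λ² - 42 - 8 = 676 - 50 ≡ 36; y = λ·(42 - 36) - 19 ≡ 19. → (36, 19)
5P: (36, 19) + (8, 20). λ = (20 - 19)/(8 - 36) ≡ 1/31 mod 59. 31⁻¹ ≡ 40 (mod 59), so λ ≡ 40.
  x = λ² - 36 - 8 = 1600 - 44 ≡ 22; y = λ·(36 - 22) - 19 ≡ 10. → (22, 10)
6P: (22, 10) + (8, 20). λ = (20 - 10)/(8 - 22) ≡ 10/45 mod 59. 45⁻¹ ≡ 21 (mod 59), so λ ≡ 33.
  x = λ² - 22 - 8 = 1089 - 30 ≡ 56; y = λ·(22 - 56) - 10 ≡ 48. → (56, 48)

(56, 48)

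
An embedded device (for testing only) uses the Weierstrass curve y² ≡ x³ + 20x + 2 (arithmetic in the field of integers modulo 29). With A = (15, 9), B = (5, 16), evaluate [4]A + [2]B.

O

First 4A:
Double-and-add on 4 = (100)₂. Start with A = (15, 9) for the leading 1-bit.
double: tangent at (15, 9): λ = (3·15² + 20)/(2·9) ≡ 28/18. 18⁻¹ ≡ 21 (mod 29), so λ ≡ 28·21 ≡ 8.
  x = λ² - 15 - 15 = 64 - 30 ≡ 5; y = λ·(15 - 5) - 9 ≡ 13. → (5, 13)
double: tangent at (5, 13): λ = (3·5² + 20)/(2·13) ≡ 8/26. 26⁻¹ ≡ 19 (mod 29), so λ ≡ 8·19 ≡ 7.
  x = λ² - 5 - 5 = 49 - 10 ≡ 10; y = λ·(5 - 10) - 13 ≡ 10. → (10, 10)
4A = (10, 10).
Next 2B:
Repeated addition: build up to 2B.
2B: tangent at (5, 16): λ = (3·5² + 20)/(2·16) ≡ 8/3. 3⁻¹ ≡ 10 (mod 29), so λ ≡ 8·10 ≡ 22.
  x = λ² - 5 - 5 = 484 - 10 ≡ 10; y = λ·(5 - 10) - 16 ≡ 19. → (10, 19)
2B = (10, 19).
Finally 4A + 2B:
(10, 10) + (10, 19): same x and y₁ ≡ -y₂, so the sum is ∞.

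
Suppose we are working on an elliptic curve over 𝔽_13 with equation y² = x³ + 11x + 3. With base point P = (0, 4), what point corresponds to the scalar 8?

(11, 5)

Repeated addition: build up to 8P.
2P: tangent at (0, 4): λ = (3·0² + 11)/(2·4) ≡ 11/8. 8⁻¹ ≡ 5 (mod 13), so λ ≡ 11·5 ≡ 3.
  x = λ² - 0 - 0 = 9 - 0 ≡ 9; y = λ·(0 - 9) - 4 ≡ 8. → (9, 8)
3P: (9, 8) + (0, 4). λ = (4 - 8)/(0 - 9) ≡ 9/4 mod 13. 4⁻¹ ≡ 10 (mod 13) since 4·10 = 40 ≡ 1, so λ ≡ 12.
  x = λ² - 9 - 0 = 144 - 9 ≡ 5; y = λ·(9 - 5) - 8 ≡ 1. → (5, 1)
4P: (5, 1) + (0, 4). λ = (4 - 1)/(0 - 5) ≡ 3/8 mod 13. 8⁻¹ ≡ 5 (mod 13) since 8·5 = 40 ≡ 1, so λ ≡ 2.
  x = λ² - 5 - 0 = 4 - 5 ≡ 12; y = λ·(5 - 12) - 1 ≡ 11. → (12, 11)
5P: (12, 11) + (0, 4). λ = (4 - 11)/(0 - 12) ≡ 6/1 mod 13. 1⁻¹ ≡ 1 (mod 13), so λ ≡ 6.
  x = λ² - 12 - 0 = 36 - 12 ≡ 11; y = λ·(12 - 11) - 11 ≡ 8. → (11, 8)
6P: (11, 8) + (0, 4). λ = (4 - 8)/(0 - 11) ≡ 9/2 mod 13. 2⁻¹ ≡ 7 (mod 13), so λ ≡ 11.
  x = λ² - 11 - 0 = 121 - 11 ≡ 6; y = λ·(11 - 6) - 8 ≡ 8. → (6, 8)
7P: (6, 8) + (0, 4). λ = (4 - 8)/(0 - 6) ≡ 9/7 mod 13. 7⁻¹ ≡ 2 (mod 13), so λ ≡ 5.
  x = λ² - 6 - 0 = 25 - 6 ≡ 6; y = λ·(6 - 6) - 8 ≡ 5. → (6, 5)
8P: (6, 5) + (0, 4). λ = (4 - 5)/(0 - 6) ≡ 12/7 mod 13. 7⁻¹ ≡ 2 (mod 13) since 7·2 = 14 ≡ 1, so λ ≡ 11.
  x = λ² - 6 - 0 = 121 - 6 ≡ 11; y = λ·(6 - 11) - 5 ≡ 5. → (11, 5)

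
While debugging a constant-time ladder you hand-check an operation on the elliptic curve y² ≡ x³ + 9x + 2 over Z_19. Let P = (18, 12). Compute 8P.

Double-and-add on 8 = (1000)₂. Start with P = (18, 12) for the leading 1-bit.
double: tangent at (18, 12): λ = (3·18² + 9)/(2·12) ≡ 12/5. 5⁻¹ ≡ 4 (mod 19), so λ ≡ 12·4 ≡ 10.
  x = λ² - 18 - 18 = 100 - 36 ≡ 7; y = λ·(18 - 7) - 12 ≡ 3. → (7, 3)
double: tangent at (7, 3): λ = (3·7² + 9)/(2·3) ≡ 4/6. 6⁻¹ ≡ 16 (mod 19), so λ ≡ 4·16 ≡ 7.
  x = λ² - 7 - 7 = 49 - 14 ≡ 16; y = λ·(7 - 16) - 3 ≡ 10. → (16, 10)
double: tangent at (16, 10): λ = (3·16² + 9)/(2·10) ≡ 17/1. 1⁻¹ ≡ 1 (mod 19), so λ ≡ 17·1 ≡ 17.
  x = λ² - 16 - 16 = 289 - 32 ≡ 10; y = λ·(16 - 10) - 10 ≡ 16. → (10, 16)

(10, 16)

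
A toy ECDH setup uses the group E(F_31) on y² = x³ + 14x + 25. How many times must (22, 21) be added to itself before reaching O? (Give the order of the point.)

2P: tangent at (22, 21): λ = (3·22² + 14)/(2·21) ≡ 9/11. 11⁻¹ ≡ 17 (mod 31) since 11·17 = 187 ≡ 1, so λ ≡ 9·17 ≡ 29.
  x = λ² - 22 - 22 = 841 - 44 ≡ 22; y = λ·(22 - 22) - 21 ≡ 10. → (22, 10)
3P: (22, 10) + (22, 21): same x and y₁ ≡ -y₂, so the sum is O.
3P = O, so the order is 3.

3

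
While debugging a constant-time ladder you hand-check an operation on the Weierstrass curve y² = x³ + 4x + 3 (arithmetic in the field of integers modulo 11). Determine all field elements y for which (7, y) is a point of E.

x³ + 4x + 3 = 374 ≡ 0 (mod 11).
Only y = 0 satisfies y² ≡ 0.

0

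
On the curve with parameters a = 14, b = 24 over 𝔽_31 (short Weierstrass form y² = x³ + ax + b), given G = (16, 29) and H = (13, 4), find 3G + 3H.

First 3G:
Repeated addition: build up to 3G.
2G: tangent at (16, 29): λ = (3·16² + 14)/(2·29) ≡ 7/27. 27⁻¹ ≡ 23 (mod 31) since 27·23 = 621 ≡ 1, so λ ≡ 7·23 ≡ 6.
  x = λ² - 16 - 16 = 36 - 32 ≡ 4; y = λ·(16 - 4) - 29 ≡ 12. → (4, 12)
3G: (4, 12) + (16, 29). λ = (29 - 12)/(16 - 4) ≡ 17/12 mod 31. 12⁻¹ ≡ 13 (mod 31), so λ ≡ 4.
  x = λ² - 4 - 16 = 16 - 20 ≡ 27; y = λ·(4 - 27) - 12 ≡ 20. → (27, 20)
3G = (27, 20).
Next 3H:
Repeated addition: build up to 3H.
2H: tangent at (13, 4): λ = (3·13² + 14)/(2·4) ≡ 25/8. 8⁻¹ ≡ 4 (mod 31), so λ ≡ 25·4 ≡ 7.
  x = λ² - 13 - 13 = 49 - 26 ≡ 23; y = λ·(13 - 23) - 4 ≡ 19. → (23, 19)
3H: (23, 19) + (13, 4). λ = (4 - 19)/(13 - 23) ≡ 16/21 mod 31. 21⁻¹ ≡ 3 (mod 31), so λ ≡ 17.
  x = λ² - 23 - 13 = 289 - 36 ≡ 5; y = λ·(23 - 5) - 19 ≡ 8. → (5, 8)
3H = (5, 8).
Finally 3G + 3H:
(27, 20) + (5, 8). λ = (8 - 20)/(5 - 27) ≡ 19/9 mod 31. 9⁻¹ ≡ 7 (mod 31), so λ ≡ 9.
  x = λ² - 27 - 5 = 81 - 32 ≡ 18; y = λ·(27 - 18) - 20 ≡ 30. → (18, 30)

(18, 30)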